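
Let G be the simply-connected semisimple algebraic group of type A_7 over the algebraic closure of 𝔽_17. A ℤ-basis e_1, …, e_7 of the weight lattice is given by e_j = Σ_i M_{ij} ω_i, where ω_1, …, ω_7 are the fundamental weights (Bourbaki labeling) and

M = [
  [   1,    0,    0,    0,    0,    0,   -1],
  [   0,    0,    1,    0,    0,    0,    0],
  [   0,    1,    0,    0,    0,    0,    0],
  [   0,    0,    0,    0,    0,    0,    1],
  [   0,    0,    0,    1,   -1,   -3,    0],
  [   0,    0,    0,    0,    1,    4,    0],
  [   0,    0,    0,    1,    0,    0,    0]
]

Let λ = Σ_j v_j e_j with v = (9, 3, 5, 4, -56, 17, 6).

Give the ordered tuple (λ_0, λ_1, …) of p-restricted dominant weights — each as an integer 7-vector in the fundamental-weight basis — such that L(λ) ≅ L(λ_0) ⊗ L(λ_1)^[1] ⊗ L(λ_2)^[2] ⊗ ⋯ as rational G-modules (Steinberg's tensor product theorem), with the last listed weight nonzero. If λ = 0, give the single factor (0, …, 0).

In the fundamental-weight basis, λ has coordinates c = M·v (v = (9, 3, 5, 4, -56, 17, 6)):
  c_1 = 1*9 + 0*3 + 0*5 + 0*4 + 0*-56 + 0*17 + -1*6 = 3
  c_2 = 0*9 + 0*3 + 1*5 + 0*4 + 0*-56 + 0*17 + 0*6 = 5
  c_3 = 0*9 + 1*3 + 0*5 + 0*4 + 0*-56 + 0*17 + 0*6 = 3
  c_4 = 0*9 + 0*3 + 0*5 + 0*4 + 0*-56 + 0*17 + 1*6 = 6
  c_5 = 0*9 + 0*3 + 0*5 + 1*4 + -1*-56 + -3*17 + 0*6 = 9
  c_6 = 0*9 + 0*3 + 0*5 + 0*4 + 1*-56 + 4*17 + 0*6 = 12
  c_7 = 0*9 + 0*3 + 0*5 + 1*4 + 0*-56 + 0*17 + 0*6 = 4
Base-17 expansion of each c_i:
  c_1 = 3 = 3·17^0
  c_2 = 5 = 5·17^0
  c_3 = 3 = 3·17^0
  c_4 = 6 = 6·17^0
  c_5 = 9 = 9·17^0
  c_6 = 12 = 12·17^0
  c_7 = 4 = 4·17^0
p-restricted factor λ_0 = (3, 5, 3, 6, 9, 12, 4)

((3, 5, 3, 6, 9, 12, 4),)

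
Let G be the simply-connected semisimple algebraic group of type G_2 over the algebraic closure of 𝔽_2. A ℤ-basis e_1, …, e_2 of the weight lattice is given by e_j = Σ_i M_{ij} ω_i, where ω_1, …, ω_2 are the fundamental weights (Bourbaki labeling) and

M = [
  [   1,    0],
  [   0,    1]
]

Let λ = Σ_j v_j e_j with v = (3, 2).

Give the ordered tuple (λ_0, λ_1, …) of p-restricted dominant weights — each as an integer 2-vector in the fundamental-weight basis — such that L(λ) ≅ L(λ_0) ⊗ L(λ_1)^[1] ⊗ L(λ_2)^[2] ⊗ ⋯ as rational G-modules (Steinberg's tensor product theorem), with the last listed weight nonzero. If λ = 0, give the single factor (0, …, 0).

((1, 0), (1, 1))

Converting to the ω-basis (c_i = row i of M dotted with v = (3, 2)):
  c_1 = (1)·(3) + (0)·(2) = 3
  c_2 = (0)·(3) + (1)·(2) = 2
Expand coordinatewise in base 2:
  c_1 = 3 = 1·2^0 + 1·2^1
  c_2 = 2 = 0·2^0 + 1·2^1
λ_0 = (1, 0)
λ_1 = (1, 1)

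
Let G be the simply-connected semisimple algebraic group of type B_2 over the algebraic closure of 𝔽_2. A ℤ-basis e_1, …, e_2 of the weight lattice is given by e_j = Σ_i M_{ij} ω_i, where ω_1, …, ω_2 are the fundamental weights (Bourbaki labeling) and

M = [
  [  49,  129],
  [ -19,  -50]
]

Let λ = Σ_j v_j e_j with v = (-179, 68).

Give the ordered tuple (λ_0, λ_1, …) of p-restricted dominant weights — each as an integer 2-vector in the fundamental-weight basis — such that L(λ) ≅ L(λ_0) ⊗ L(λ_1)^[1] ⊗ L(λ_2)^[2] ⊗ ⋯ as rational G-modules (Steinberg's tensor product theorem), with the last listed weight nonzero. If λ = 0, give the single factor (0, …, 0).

Compute c_i = Σ_j M_{ij} v_j with v = (-179, 68):
  c_1 = 49*-179 + 129*68 = 1
  c_2 = -19*-179 + -50*68 = 1
p = 2; digits c_i = Σ_j d_{ij}·2^j, 0 ≤ d_{ij} < 2:
  c_1 = 1 = 1·2^0
  c_2 = 1 = 1·2^0
λ_0 = (1, 1)

((1, 1),)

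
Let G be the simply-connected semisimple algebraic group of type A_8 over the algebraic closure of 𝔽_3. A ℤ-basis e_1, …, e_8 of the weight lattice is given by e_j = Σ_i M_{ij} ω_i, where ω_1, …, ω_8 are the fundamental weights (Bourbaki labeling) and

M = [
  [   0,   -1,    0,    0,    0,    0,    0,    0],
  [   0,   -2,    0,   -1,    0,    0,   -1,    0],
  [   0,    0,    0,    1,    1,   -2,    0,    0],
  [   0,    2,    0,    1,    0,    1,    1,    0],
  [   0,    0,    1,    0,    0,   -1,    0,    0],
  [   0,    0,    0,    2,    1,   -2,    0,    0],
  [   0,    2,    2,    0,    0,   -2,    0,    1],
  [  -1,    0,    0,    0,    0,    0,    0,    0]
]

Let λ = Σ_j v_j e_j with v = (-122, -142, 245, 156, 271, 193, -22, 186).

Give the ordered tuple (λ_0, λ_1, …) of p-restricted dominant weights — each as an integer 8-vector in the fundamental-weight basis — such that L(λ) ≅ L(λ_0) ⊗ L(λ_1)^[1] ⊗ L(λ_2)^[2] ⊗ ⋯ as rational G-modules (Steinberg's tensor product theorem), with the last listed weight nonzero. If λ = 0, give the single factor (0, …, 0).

((1, 0, 2, 1, 1, 2, 0, 2), (2, 2, 1, 2, 2, 2, 2, 1), (0, 1, 1, 1, 2, 0, 0, 1), (2, 2, 1, 1, 1, 1, 0, 1), (1, 1, 0, 0, 0, 2, 0, 1))

In the fundamental-weight basis, λ has coordinates c = M·v (v = (-122, -142, 245, 156, 271, 193, -22, 186)):
  c_1 = (0)·(-122) + (-1)·(-142) + (0)·(245) + (0)·(156) + (0)·(271) + (0)·(193) + (0)·(-22) + (0)·(186) = 142
  c_2 = (0)·(-122) + (-2)·(-142) + (0)·(245) + (-1)·(156) + (0)·(271) + (0)·(193) + (-1)·(-22) + (0)·(186) = 150
  c_3 = (0)·(-122) + (0)·(-142) + (0)·(245) + (1)·(156) + (1)·(271) + (-2)·(193) + (0)·(-22) + (0)·(186) = 41
  c_4 = (0)·(-122) + (2)·(-142) + (0)·(245) + (1)·(156) + (0)·(271) + (1)·(193) + (1)·(-22) + (0)·(186) = 43
  c_5 = (0)·(-122) + (0)·(-142) + (1)·(245) + (0)·(156) + (0)·(271) + (-1)·(193) + (0)·(-22) + (0)·(186) = 52
  c_6 = (0)·(-122) + (0)·(-142) + (0)·(245) + (2)·(156) + (1)·(271) + (-2)·(193) + (0)·(-22) + (0)·(186) = 197
  c_7 = (0)·(-122) + (2)·(-142) + (2)·(245) + (0)·(156) + (0)·(271) + (-2)·(193) + (0)·(-22) + (1)·(186) = 6
  c_8 = (-1)·(-122) + (0)·(-142) + (0)·(245) + (0)·(156) + (0)·(271) + (0)·(193) + (0)·(-22) + (0)·(186) = 122
p = 3; digits c_i = Σ_j d_{ij}·3^j, 0 ≤ d_{ij} < 3:
  c_1 = 142 = 1·3^0 + 2·3^1 + 0·3^2 + 2·3^3 + 1·3^4
  c_2 = 150 = 0·3^0 + 2·3^1 + 1·3^2 + 2·3^3 + 1·3^4
  c_3 = 41 = 2·3^0 + 1·3^1 + 1·3^2 + 1·3^3
  c_4 = 43 = 1·3^0 + 2·3^1 + 1·3^2 + 1·3^3
  c_5 = 52 = 1·3^0 + 2·3^1 + 2·3^2 + 1·3^3
  c_6 = 197 = 2·3^0 + 2·3^1 + 0·3^2 + 1·3^3 + 2·3^4
  c_7 = 6 = 0·3^0 + 2·3^1
  c_8 = 122 = 2·3^0 + 1·3^1 + 1·3^2 + 1·3^3 + 1·3^4
λ_0 = (1, 0, 2, 1, 1, 2, 0, 2)
λ_1 = (2, 2, 1, 2, 2, 2, 2, 1)
λ_2 = (0, 1, 1, 1, 2, 0, 0, 1)
λ_3 = (2, 2, 1, 1, 1, 1, 0, 1)
λ_4 = (1, 1, 0, 0, 0, 2, 0, 1)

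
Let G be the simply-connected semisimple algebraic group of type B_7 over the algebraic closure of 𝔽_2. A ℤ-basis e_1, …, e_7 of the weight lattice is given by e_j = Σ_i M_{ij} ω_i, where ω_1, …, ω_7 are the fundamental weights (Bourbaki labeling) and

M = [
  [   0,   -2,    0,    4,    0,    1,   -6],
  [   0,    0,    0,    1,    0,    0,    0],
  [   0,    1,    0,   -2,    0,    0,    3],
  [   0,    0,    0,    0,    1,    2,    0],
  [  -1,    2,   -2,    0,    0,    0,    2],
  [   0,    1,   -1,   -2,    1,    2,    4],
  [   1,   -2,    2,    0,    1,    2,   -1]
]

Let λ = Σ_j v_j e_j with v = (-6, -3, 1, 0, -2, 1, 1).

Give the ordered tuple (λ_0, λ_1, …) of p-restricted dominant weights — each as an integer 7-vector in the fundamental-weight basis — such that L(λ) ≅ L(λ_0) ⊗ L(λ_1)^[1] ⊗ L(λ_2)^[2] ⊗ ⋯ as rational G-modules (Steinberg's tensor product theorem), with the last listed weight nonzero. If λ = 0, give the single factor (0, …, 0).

Change of basis e → ω: c = M·v where v = (-6, -3, 1, 0, -2, 1, 1):
  c_1 = 0*-6 + -2*-3 + 0*1 + 4*0 + 0*-2 + 1*1 + -6*1 = 1
  c_2 = 0*-6 + 0*-3 + 0*1 + 1*0 + 0*-2 + 0*1 + 0*1 = 0
  c_3 = 0*-6 + 1*-3 + 0*1 + -2*0 + 0*-2 + 0*1 + 3*1 = 0
  c_4 = 0*-6 + 0*-3 + 0*1 + 0*0 + 1*-2 + 2*1 + 0*1 = 0
  c_5 = -1*-6 + 2*-3 + -2*1 + 0*0 + 0*-2 + 0*1 + 2*1 = 0
  c_6 = 0*-6 + 1*-3 + -1*1 + -2*0 + 1*-2 + 2*1 + 4*1 = 0
  c_7 = 1*-6 + -2*-3 + 2*1 + 0*0 + 1*-2 + 2*1 + -1*1 = 1
Expand coordinatewise in base 2:
  c_1 = 1 = 1·2^0
  c_2 = 0
  c_3 = 0
  c_4 = 0
  c_5 = 0
  c_6 = 0
  c_7 = 1 = 1·2^0
p-restricted factor λ_0 = (1, 0, 0, 0, 0, 0, 1)

((1, 0, 0, 0, 0, 0, 1),)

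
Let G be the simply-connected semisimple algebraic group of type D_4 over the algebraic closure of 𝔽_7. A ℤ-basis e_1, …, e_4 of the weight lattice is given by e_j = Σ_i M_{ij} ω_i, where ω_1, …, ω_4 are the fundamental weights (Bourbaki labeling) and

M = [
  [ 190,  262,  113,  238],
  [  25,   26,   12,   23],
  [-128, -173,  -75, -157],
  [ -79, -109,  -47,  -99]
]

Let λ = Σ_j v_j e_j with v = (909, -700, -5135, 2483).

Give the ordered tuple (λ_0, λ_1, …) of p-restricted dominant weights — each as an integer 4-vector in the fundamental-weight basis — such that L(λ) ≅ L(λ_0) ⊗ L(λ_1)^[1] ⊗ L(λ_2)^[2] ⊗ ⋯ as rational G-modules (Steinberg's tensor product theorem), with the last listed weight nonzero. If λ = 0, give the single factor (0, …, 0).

Change of basis e → ω: c = M·v where v = (909, -700, -5135, 2483):
  c_1 = 190*909 + 262*-700 + 113*-5135 + 238*2483 = 9
  c_2 = 25*909 + 26*-700 + 12*-5135 + 23*2483 = 14
  c_3 = -128*909 + -173*-700 + -75*-5135 + -157*2483 = 42
  c_4 = -79*909 + -109*-700 + -47*-5135 + -99*2483 = 17
Base-7 expansion of each c_i:
  c_1 = 9 = 2·7^0 + 1·7^1
  c_2 = 14 = 0·7^0 + 2·7^1
  c_3 = 42 = 0·7^0 + 6·7^1
  c_4 = 17 = 3·7^0 + 2·7^1
Factor λ_0 = (2, 0, 0, 3)
Factor λ_1 = (1, 2, 6, 2)

((2, 0, 0, 3), (1, 2, 6, 2))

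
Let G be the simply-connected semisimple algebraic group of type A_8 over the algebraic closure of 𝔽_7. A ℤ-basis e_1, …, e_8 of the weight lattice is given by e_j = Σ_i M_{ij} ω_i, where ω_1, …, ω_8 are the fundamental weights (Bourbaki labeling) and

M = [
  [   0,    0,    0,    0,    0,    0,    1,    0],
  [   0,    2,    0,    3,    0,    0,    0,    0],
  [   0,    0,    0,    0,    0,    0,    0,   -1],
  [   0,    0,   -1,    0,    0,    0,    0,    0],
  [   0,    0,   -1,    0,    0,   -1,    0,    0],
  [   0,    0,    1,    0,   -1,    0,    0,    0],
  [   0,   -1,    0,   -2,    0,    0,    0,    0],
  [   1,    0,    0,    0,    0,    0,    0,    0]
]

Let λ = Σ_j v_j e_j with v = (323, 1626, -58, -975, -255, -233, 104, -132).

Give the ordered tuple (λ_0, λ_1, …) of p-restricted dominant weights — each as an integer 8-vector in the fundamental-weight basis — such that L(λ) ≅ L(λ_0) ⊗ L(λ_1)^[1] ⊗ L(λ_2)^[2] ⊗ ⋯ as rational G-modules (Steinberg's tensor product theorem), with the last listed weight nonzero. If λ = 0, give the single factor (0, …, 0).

Converting to the ω-basis (c_i = row i of M dotted with v = (323, 1626, -58, -975, -255, -233, 104, -132)):
  c_1 = 0*323 + 0*1626 + 0*-58 + 0*-975 + 0*-255 + 0*-233 + 1*104 + 0*-132 = 104
  c_2 = 0*323 + 2*1626 + 0*-58 + 3*-975 + 0*-255 + 0*-233 + 0*104 + 0*-132 = 327
  c_3 = 0*323 + 0*1626 + 0*-58 + 0*-975 + 0*-255 + 0*-233 + 0*104 + -1*-132 = 132
  c_4 = 0*323 + 0*1626 + -1*-58 + 0*-975 + 0*-255 + 0*-233 + 0*104 + 0*-132 = 58
  c_5 = 0*323 + 0*1626 + -1*-58 + 0*-975 + 0*-255 + -1*-233 + 0*104 + 0*-132 = 291
  c_6 = 0*323 + 0*1626 + 1*-58 + 0*-975 + -1*-255 + 0*-233 + 0*104 + 0*-132 = 197
  c_7 = 0*323 + -1*1626 + 0*-58 + -2*-975 + 0*-255 + 0*-233 + 0*104 + 0*-132 = 324
  c_8 = 1*323 + 0*1626 + 0*-58 + 0*-975 + 0*-255 + 0*-233 + 0*104 + 0*-132 = 323
Expand coordinatewise in base 7:
  c_1 = 104 = 6·7^0 + 0·7^1 + 2·7^2
  c_2 = 327 = 5·7^0 + 4·7^1 + 6·7^2
  c_3 = 132 = 6·7^0 + 4·7^1 + 2·7^2
  c_4 = 58 = 2·7^0 + 1·7^1 + 1·7^2
  c_5 = 291 = 4·7^0 + 6·7^1 + 5·7^2
  c_6 = 197 = 1·7^0 + 0·7^1 + 4·7^2
  c_7 = 324 = 2·7^0 + 4·7^1 + 6·7^2
  c_8 = 323 = 1·7^0 + 4·7^1 + 6·7^2
Factor λ_0 = (6, 5, 6, 2, 4, 1, 2, 1)
Factor λ_1 = (0, 4, 4, 1, 6, 0, 4, 4)
Factor λ_2 = (2, 6, 2, 1, 5, 4, 6, 6)

((6, 5, 6, 2, 4, 1, 2, 1), (0, 4, 4, 1, 6, 0, 4, 4), (2, 6, 2, 1, 5, 4, 6, 6))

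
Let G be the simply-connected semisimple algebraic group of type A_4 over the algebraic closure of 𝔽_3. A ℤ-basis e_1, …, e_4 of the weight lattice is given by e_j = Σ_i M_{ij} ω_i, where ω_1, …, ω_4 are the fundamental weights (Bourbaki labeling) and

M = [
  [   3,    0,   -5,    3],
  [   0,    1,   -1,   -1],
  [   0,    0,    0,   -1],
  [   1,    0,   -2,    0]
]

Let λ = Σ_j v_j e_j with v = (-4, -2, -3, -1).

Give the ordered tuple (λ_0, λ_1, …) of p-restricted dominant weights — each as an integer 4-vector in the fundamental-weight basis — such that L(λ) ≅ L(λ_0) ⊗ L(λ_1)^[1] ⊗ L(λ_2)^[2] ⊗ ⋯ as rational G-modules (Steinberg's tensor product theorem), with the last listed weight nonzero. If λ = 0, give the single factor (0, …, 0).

((0, 2, 1, 2),)

Change of basis e → ω: c = M·v where v = (-4, -2, -3, -1):
  c_1 = 3*-4 + 0*-2 + -5*-3 + 3*-1 = 0
  c_2 = 0*-4 + 1*-2 + -1*-3 + -1*-1 = 2
  c_3 = 0*-4 + 0*-2 + 0*-3 + -1*-1 = 1
  c_4 = 1*-4 + 0*-2 + -2*-3 + 0*-1 = 2
Writing each c_i in base p = 3:
  c_1 = 0
  c_2 = 2 = 2·3^0
  c_3 = 1 = 1·3^0
  c_4 = 2 = 2·3^0
Factor λ_0 = (0, 2, 1, 2)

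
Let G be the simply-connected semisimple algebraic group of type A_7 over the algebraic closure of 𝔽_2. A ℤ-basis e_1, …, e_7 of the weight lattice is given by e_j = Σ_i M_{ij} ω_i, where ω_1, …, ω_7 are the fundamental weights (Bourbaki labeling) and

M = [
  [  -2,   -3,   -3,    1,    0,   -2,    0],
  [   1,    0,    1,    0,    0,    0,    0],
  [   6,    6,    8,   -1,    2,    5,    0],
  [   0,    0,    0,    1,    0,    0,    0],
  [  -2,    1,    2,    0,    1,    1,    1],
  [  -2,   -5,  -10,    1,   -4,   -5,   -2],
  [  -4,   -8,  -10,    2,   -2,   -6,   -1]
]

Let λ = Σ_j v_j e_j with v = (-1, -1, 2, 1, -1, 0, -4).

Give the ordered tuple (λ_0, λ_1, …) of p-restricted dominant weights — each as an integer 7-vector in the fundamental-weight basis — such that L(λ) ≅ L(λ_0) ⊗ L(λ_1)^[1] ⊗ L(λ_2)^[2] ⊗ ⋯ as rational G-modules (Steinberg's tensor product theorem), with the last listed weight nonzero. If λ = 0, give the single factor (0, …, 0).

In the fundamental-weight basis, λ has coordinates c = M·v (v = (-1, -1, 2, 1, -1, 0, -4)):
  c_1 = (-2)·(-1) + (-3)·(-1) + (-3)·(2) + 1·1 + (0)·(-1) + (-2)·(0) + (0)·(-4) = 0
  c_2 = (1)·(-1) + (0)·(-1) + 1·2 + 0·1 + (0)·(-1) + 0·0 + (0)·(-4) = 1
  c_3 = (6)·(-1) + (6)·(-1) + 8·2 + (-1)·(1) + (2)·(-1) + 5·0 + (0)·(-4) = 1
  c_4 = (0)·(-1) + (0)·(-1) + 0·2 + 1·1 + (0)·(-1) + 0·0 + (0)·(-4) = 1
  c_5 = (-2)·(-1) + (1)·(-1) + 2·2 + 0·1 + (1)·(-1) + 1·0 + (1)·(-4) = 0
  c_6 = (-2)·(-1) + (-5)·(-1) + (-10)·(2) + 1·1 + (-4)·(-1) + (-5)·(0) + (-2)·(-4) = 0
  c_7 = (-4)·(-1) + (-8)·(-1) + (-10)·(2) + 2·1 + (-2)·(-1) + (-6)·(0) + (-1)·(-4) = 0
Expand coordinatewise in base 2:
  c_1 = 0
  c_2 = 1 = 1·2^0
  c_3 = 1 = 1·2^0
  c_4 = 1 = 1·2^0
  c_5 = 0
  c_6 = 0
  c_7 = 0
Factor λ_0 = (0, 1, 1, 1, 0, 0, 0)

((0, 1, 1, 1, 0, 0, 0),)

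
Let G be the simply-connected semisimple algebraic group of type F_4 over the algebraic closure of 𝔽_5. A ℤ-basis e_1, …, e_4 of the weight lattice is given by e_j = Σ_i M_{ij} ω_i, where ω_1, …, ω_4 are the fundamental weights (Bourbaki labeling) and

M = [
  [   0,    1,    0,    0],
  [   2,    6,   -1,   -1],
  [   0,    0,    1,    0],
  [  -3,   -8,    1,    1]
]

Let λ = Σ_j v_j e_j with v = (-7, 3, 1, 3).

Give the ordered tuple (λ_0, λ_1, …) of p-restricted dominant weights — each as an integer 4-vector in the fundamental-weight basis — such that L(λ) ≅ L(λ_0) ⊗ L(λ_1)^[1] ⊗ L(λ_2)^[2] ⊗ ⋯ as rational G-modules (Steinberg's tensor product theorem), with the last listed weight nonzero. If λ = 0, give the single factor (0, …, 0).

((3, 0, 1, 1),)

Compute c_i = Σ_j M_{ij} v_j with v = (-7, 3, 1, 3):
  c_1 = (0)·(-7) + 1·3 + 0·1 + 0·3 = 3
  c_2 = (2)·(-7) + 6·3 + (-1)·(1) + (-1)·(3) = 0
  c_3 = (0)·(-7) + 0·3 + 1·1 + 0·3 = 1
  c_4 = (-3)·(-7) + (-8)·(3) + 1·1 + 1·3 = 1
Base-5 expansion of each c_i:
  c_1 = 3 = 3·5^0
  c_2 = 0
  c_3 = 1 = 1·5^0
  c_4 = 1 = 1·5^0
Factor λ_0 = (3, 0, 1, 1)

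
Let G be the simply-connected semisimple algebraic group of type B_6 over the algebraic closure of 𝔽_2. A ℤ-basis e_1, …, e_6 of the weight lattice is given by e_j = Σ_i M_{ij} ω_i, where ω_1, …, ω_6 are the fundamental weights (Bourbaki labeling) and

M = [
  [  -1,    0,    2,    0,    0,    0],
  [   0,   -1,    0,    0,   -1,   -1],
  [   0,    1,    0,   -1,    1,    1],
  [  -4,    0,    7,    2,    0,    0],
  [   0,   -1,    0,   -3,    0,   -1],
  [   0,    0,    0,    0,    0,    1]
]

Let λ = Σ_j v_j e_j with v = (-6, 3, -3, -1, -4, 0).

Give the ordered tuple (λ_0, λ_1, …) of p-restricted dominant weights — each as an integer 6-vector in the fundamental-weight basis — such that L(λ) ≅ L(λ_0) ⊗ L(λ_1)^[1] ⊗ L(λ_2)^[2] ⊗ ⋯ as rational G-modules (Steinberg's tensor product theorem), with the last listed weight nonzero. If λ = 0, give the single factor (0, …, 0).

((0, 1, 0, 1, 0, 0),)

In the fundamental-weight basis, λ has coordinates c = M·v (v = (-6, 3, -3, -1, -4, 0)):
  c_1 = (-1)·(-6) + (0)·(3) + (2)·(-3) + (0)·(-1) + (0)·(-4) + (0)·(0) = 0
  c_2 = (0)·(-6) + (-1)·(3) + (0)·(-3) + (0)·(-1) + (-1)·(-4) + (-1)·(0) = 1
  c_3 = (0)·(-6) + (1)·(3) + (0)·(-3) + (-1)·(-1) + (1)·(-4) + (1)·(0) = 0
  c_4 = (-4)·(-6) + (0)·(3) + (7)·(-3) + (2)·(-1) + (0)·(-4) + (0)·(0) = 1
  c_5 = (0)·(-6) + (-1)·(3) + (0)·(-3) + (-3)·(-1) + (0)·(-4) + (-1)·(0) = 0
  c_6 = (0)·(-6) + (0)·(3) + (0)·(-3) + (0)·(-1) + (0)·(-4) + (1)·(0) = 0
p = 2; digits c_i = Σ_j d_{ij}·2^j, 0 ≤ d_{ij} < 2:
  c_1 = 0
  c_2 = 1 = 1·2^0
  c_3 = 0
  c_4 = 1 = 1·2^0
  c_5 = 0
  c_6 = 0
p-restricted factor λ_0 = (0, 1, 0, 1, 0, 0)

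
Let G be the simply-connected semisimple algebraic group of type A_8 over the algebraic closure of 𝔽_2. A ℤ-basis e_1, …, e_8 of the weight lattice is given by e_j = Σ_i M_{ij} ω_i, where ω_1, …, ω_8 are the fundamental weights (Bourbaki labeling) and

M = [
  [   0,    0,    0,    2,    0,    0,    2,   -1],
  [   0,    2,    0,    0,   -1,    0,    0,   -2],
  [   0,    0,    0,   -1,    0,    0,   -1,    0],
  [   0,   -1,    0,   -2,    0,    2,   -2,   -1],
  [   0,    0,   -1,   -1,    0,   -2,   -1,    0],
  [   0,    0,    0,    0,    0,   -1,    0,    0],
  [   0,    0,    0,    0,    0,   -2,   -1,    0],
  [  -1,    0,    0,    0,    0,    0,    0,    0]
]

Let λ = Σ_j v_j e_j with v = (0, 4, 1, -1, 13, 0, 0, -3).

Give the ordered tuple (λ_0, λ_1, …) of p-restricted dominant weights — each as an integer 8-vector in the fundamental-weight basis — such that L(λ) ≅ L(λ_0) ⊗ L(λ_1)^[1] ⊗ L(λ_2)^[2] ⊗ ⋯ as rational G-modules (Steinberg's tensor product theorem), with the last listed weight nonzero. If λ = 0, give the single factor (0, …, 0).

((1, 1, 1, 1, 0, 0, 0, 0),)

Change of basis e → ω: c = M·v where v = (0, 4, 1, -1, 13, 0, 0, -3):
  c_1 = (0)·(0) + (0)·(4) + (0)·(1) + (2)·(-1) + (0)·(13) + (0)·(0) + (2)·(0) + (-1)·(-3) = 1
  c_2 = (0)·(0) + (2)·(4) + (0)·(1) + (0)·(-1) + (-1)·(13) + (0)·(0) + (0)·(0) + (-2)·(-3) = 1
  c_3 = (0)·(0) + (0)·(4) + (0)·(1) + (-1)·(-1) + (0)·(13) + (0)·(0) + (-1)·(0) + (0)·(-3) = 1
  c_4 = (0)·(0) + (-1)·(4) + (0)·(1) + (-2)·(-1) + (0)·(13) + (2)·(0) + (-2)·(0) + (-1)·(-3) = 1
  c_5 = (0)·(0) + (0)·(4) + (-1)·(1) + (-1)·(-1) + (0)·(13) + (-2)·(0) + (-1)·(0) + (0)·(-3) = 0
  c_6 = (0)·(0) + (0)·(4) + (0)·(1) + (0)·(-1) + (0)·(13) + (-1)·(0) + (0)·(0) + (0)·(-3) = 0
  c_7 = (0)·(0) + (0)·(4) + (0)·(1) + (0)·(-1) + (0)·(13) + (-2)·(0) + (-1)·(0) + (0)·(-3) = 0
  c_8 = (-1)·(0) + (0)·(4) + (0)·(1) + (0)·(-1) + (0)·(13) + (0)·(0) + (0)·(0) + (0)·(-3) = 0
Expand coordinatewise in base 2:
  c_1 = 1 = 1·2^0
  c_2 = 1 = 1·2^0
  c_3 = 1 = 1·2^0
  c_4 = 1 = 1·2^0
  c_5 = 0
  c_6 = 0
  c_7 = 0
  c_8 = 0
p-restricted factor λ_0 = (1, 1, 1, 1, 0, 0, 0, 0)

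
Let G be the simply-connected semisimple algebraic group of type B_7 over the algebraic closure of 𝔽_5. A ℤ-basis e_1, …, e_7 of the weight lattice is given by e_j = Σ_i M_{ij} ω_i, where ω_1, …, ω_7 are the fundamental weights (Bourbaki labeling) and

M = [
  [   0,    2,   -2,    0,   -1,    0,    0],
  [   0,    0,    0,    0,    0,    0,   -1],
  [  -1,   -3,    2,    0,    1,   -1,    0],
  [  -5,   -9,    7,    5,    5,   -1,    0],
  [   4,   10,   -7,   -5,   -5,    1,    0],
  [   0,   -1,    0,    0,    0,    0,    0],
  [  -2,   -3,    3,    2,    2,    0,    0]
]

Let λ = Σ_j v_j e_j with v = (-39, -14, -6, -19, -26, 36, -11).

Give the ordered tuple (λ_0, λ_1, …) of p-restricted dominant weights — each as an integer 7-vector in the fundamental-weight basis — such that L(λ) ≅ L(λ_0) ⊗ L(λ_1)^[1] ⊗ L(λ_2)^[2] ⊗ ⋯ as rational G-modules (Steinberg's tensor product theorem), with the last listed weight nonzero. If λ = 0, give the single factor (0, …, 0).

Compute c_i = Σ_j M_{ij} v_j with v = (-39, -14, -6, -19, -26, 36, -11):
  c_1 = (0)·(-39) + (2)·(-14) + (-2)·(-6) + (0)·(-19) + (-1)·(-26) + (0)·(36) + (0)·(-11) = 10
  c_2 = (0)·(-39) + (0)·(-14) + (0)·(-6) + (0)·(-19) + (0)·(-26) + (0)·(36) + (-1)·(-11) = 11
  c_3 = (-1)·(-39) + (-3)·(-14) + (2)·(-6) + (0)·(-19) + (1)·(-26) + (-1)·(36) + (0)·(-11) = 7
  c_4 = (-5)·(-39) + (-9)·(-14) + (7)·(-6) + (5)·(-19) + (5)·(-26) + (-1)·(36) + (0)·(-11) = 18
  c_5 = (4)·(-39) + (10)·(-14) + (-7)·(-6) + (-5)·(-19) + (-5)·(-26) + (1)·(36) + (0)·(-11) = 7
  c_6 = (0)·(-39) + (-1)·(-14) + (0)·(-6) + (0)·(-19) + (0)·(-26) + (0)·(36) + (0)·(-11) = 14
  c_7 = (-2)·(-39) + (-3)·(-14) + (3)·(-6) + (2)·(-19) + (2)·(-26) + (0)·(36) + (0)·(-11) = 12
p = 5; digits c_i = Σ_j d_{ij}·5^j, 0 ≤ d_{ij} < 5:
  c_1 = 10 = 0·5^0 + 2·5^1
  c_2 = 11 = 1·5^0 + 2·5^1
  c_3 = 7 = 2·5^0 + 1·5^1
  c_4 = 18 = 3·5^0 + 3·5^1
  c_5 = 7 = 2·5^0 + 1·5^1
  c_6 = 14 = 4·5^0 + 2·5^1
  c_7 = 12 = 2·5^0 + 2·5^1
p-restricted factor λ_0 = (0, 1, 2, 3, 2, 4, 2)
p-restricted factor λ_1 = (2, 2, 1, 3, 1, 2, 2)

((0, 1, 2, 3, 2, 4, 2), (2, 2, 1, 3, 1, 2, 2))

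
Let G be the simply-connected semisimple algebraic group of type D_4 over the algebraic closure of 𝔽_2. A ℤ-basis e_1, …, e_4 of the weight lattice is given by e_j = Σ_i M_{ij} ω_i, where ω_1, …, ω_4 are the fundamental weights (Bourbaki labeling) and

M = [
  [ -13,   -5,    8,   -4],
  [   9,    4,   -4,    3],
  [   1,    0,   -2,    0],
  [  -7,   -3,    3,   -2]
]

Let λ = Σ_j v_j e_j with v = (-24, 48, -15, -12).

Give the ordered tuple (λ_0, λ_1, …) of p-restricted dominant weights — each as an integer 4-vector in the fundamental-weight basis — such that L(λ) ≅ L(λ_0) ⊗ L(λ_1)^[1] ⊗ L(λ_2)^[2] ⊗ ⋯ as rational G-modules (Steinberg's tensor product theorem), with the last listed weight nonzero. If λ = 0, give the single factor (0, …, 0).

Compute c_i = Σ_j M_{ij} v_j with v = (-24, 48, -15, -12):
  c_1 = -13*-24 + -5*48 + 8*-15 + -4*-12 = 0
  c_2 = 9*-24 + 4*48 + -4*-15 + 3*-12 = 0
  c_3 = 1*-24 + 0*48 + -2*-15 + 0*-12 = 6
  c_4 = -7*-24 + -3*48 + 3*-15 + -2*-12 = 3
Base-2 expansion of each c_i:
  c_1 = 0
  c_2 = 0
  c_3 = 6 = 0·2^0 + 1·2^1 + 1·2^2
  c_4 = 3 = 1·2^0 + 1·2^1
p-restricted factor λ_0 = (0, 0, 0, 1)
p-restricted factor λ_1 = (0, 0, 1, 1)
p-restricted factor λ_2 = (0, 0, 1, 0)

((0, 0, 0, 1), (0, 0, 1, 1), (0, 0, 1, 0))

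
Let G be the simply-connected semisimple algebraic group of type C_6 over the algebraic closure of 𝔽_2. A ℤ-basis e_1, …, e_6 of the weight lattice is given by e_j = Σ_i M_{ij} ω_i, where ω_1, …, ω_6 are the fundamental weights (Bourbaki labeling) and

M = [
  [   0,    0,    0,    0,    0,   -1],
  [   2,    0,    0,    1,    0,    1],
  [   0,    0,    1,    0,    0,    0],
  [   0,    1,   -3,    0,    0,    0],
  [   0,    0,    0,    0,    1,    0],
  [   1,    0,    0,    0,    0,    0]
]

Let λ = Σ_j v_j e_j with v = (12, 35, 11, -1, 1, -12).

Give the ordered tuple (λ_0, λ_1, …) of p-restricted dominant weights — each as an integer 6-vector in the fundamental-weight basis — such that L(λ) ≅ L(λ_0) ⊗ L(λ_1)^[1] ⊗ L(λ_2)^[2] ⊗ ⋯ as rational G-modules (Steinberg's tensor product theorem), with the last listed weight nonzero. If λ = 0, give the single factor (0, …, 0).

In the fundamental-weight basis, λ has coordinates c = M·v (v = (12, 35, 11, -1, 1, -12)):
  c_1 = 0·12 + 0·35 + 0·11 + (0)·(-1) + 0·1 + (-1)·(-12) = 12
  c_2 = 2·12 + 0·35 + 0·11 + (1)·(-1) + 0·1 + (1)·(-12) = 11
  c_3 = 0·12 + 0·35 + 1·11 + (0)·(-1) + 0·1 + (0)·(-12) = 11
  c_4 = 0·12 + 1·35 + (-3)·(11) + (0)·(-1) + 0·1 + (0)·(-12) = 2
  c_5 = 0·12 + 0·35 + 0·11 + (0)·(-1) + 1·1 + (0)·(-12) = 1
  c_6 = 1·12 + 0·35 + 0·11 + (0)·(-1) + 0·1 + (0)·(-12) = 12
Base-2 expansion of each c_i:
  c_1 = 12 = 0·2^0 + 0·2^1 + 1·2^2 + 1·2^3
  c_2 = 11 = 1·2^0 + 1·2^1 + 0·2^2 + 1·2^3
  c_3 = 11 = 1·2^0 + 1·2^1 + 0·2^2 + 1·2^3
  c_4 = 2 = 0·2^0 + 1·2^1
  c_5 = 1 = 1·2^0
  c_6 = 12 = 0·2^0 + 0·2^1 + 1·2^2 + 1·2^3
λ_0 = (0, 1, 1, 0, 1, 0)
λ_1 = (0, 1, 1, 1, 0, 0)
λ_2 = (1, 0, 0, 0, 0, 1)
λ_3 = (1, 1, 1, 0, 0, 1)

((0, 1, 1, 0, 1, 0), (0, 1, 1, 1, 0, 0), (1, 0, 0, 0, 0, 1), (1, 1, 1, 0, 0, 1))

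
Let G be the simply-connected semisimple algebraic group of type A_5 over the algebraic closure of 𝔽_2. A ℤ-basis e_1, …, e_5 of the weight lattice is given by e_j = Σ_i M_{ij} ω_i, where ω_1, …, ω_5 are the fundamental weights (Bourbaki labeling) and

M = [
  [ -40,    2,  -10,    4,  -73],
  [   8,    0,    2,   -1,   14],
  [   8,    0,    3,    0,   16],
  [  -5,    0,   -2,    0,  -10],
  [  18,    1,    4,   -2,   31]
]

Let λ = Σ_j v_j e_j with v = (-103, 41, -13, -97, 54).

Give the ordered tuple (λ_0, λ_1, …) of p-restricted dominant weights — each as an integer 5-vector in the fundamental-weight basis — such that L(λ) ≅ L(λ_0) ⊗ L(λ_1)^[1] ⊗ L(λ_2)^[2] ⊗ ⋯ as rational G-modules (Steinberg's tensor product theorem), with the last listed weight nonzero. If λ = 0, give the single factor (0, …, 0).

((0, 1, 1, 1, 1), (1, 1, 0, 0, 1))

Compute c_i = Σ_j M_{ij} v_j with v = (-103, 41, -13, -97, 54):
  c_1 = -40*-103 + 2*41 + -10*-13 + 4*-97 + -73*54 = 2
  c_2 = 8*-103 + 0*41 + 2*-13 + -1*-97 + 14*54 = 3
  c_3 = 8*-103 + 0*41 + 3*-13 + 0*-97 + 16*54 = 1
  c_4 = -5*-103 + 0*41 + -2*-13 + 0*-97 + -10*54 = 1
  c_5 = 18*-103 + 1*41 + 4*-13 + -2*-97 + 31*54 = 3
Writing each c_i in base p = 2:
  c_1 = 2 = 0·2^0 + 1·2^1
  c_2 = 3 = 1·2^0 + 1·2^1
  c_3 = 1 = 1·2^0
  c_4 = 1 = 1·2^0
  c_5 = 3 = 1·2^0 + 1·2^1
λ_0 = (0, 1, 1, 1, 1)
λ_1 = (1, 1, 0, 0, 1)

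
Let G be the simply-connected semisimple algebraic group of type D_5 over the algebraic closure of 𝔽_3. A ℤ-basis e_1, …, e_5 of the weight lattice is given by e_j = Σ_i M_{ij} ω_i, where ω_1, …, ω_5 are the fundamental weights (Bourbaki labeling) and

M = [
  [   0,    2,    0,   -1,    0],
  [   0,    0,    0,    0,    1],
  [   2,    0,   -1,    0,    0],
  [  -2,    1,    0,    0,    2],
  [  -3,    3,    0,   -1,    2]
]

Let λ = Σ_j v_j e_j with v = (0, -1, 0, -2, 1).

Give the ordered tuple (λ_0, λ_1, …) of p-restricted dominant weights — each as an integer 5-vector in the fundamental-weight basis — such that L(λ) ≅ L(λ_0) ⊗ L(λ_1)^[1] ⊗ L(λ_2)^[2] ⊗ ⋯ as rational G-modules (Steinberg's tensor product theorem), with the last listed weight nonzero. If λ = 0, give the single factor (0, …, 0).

((0, 1, 0, 1, 1),)

ω-coordinates c = M·v, v = (0, -1, 0, -2, 1):
  c_1 = (0)·(0) + (2)·(-1) + (0)·(0) + (-1)·(-2) + (0)·(1) = 0
  c_2 = (0)·(0) + (0)·(-1) + (0)·(0) + (0)·(-2) + (1)·(1) = 1
  c_3 = (2)·(0) + (0)·(-1) + (-1)·(0) + (0)·(-2) + (0)·(1) = 0
  c_4 = (-2)·(0) + (1)·(-1) + (0)·(0) + (0)·(-2) + (2)·(1) = 1
  c_5 = (-3)·(0) + (3)·(-1) + (0)·(0) + (-1)·(-2) + (2)·(1) = 1
Base-3 expansion of each c_i:
  c_1 = 0
  c_2 = 1 = 1·3^0
  c_3 = 0
  c_4 = 1 = 1·3^0
  c_5 = 1 = 1·3^0
p-restricted factor λ_0 = (0, 1, 0, 1, 1)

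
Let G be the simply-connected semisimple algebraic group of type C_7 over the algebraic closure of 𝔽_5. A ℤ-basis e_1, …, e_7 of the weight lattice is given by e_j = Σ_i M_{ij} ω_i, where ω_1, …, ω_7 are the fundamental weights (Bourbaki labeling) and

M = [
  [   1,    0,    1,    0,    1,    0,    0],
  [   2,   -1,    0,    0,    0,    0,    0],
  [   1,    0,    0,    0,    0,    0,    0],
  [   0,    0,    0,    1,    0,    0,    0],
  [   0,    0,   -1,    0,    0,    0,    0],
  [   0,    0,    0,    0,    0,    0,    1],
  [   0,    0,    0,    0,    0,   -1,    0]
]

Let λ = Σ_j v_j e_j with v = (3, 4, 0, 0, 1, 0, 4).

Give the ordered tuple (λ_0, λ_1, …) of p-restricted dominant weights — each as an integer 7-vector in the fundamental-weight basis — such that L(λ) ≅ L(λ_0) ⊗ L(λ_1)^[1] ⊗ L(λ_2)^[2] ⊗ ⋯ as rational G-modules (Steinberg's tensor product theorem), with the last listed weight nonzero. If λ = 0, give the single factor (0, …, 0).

((4, 2, 3, 0, 0, 4, 0),)

ω-coordinates c = M·v, v = (3, 4, 0, 0, 1, 0, 4):
  c_1 = (1)·(3) + (0)·(4) + (1)·(0) + (0)·(0) + (1)·(1) + (0)·(0) + (0)·(4) = 4
  c_2 = (2)·(3) + (-1)·(4) + (0)·(0) + (0)·(0) + (0)·(1) + (0)·(0) + (0)·(4) = 2
  c_3 = (1)·(3) + (0)·(4) + (0)·(0) + (0)·(0) + (0)·(1) + (0)·(0) + (0)·(4) = 3
  c_4 = (0)·(3) + (0)·(4) + (0)·(0) + (1)·(0) + (0)·(1) + (0)·(0) + (0)·(4) = 0
  c_5 = (0)·(3) + (0)·(4) + (-1)·(0) + (0)·(0) + (0)·(1) + (0)·(0) + (0)·(4) = 0
  c_6 = (0)·(3) + (0)·(4) + (0)·(0) + (0)·(0) + (0)·(1) + (0)·(0) + (1)·(4) = 4
  c_7 = (0)·(3) + (0)·(4) + (0)·(0) + (0)·(0) + (0)·(1) + (-1)·(0) + (0)·(4) = 0
p = 5; digits c_i = Σ_j d_{ij}·5^j, 0 ≤ d_{ij} < 5:
  c_1 = 4 = 4·5^0
  c_2 = 2 = 2·5^0
  c_3 = 3 = 3·5^0
  c_4 = 0
  c_5 = 0
  c_6 = 4 = 4·5^0
  c_7 = 0
p-restricted factor λ_0 = (4, 2, 3, 0, 0, 4, 0)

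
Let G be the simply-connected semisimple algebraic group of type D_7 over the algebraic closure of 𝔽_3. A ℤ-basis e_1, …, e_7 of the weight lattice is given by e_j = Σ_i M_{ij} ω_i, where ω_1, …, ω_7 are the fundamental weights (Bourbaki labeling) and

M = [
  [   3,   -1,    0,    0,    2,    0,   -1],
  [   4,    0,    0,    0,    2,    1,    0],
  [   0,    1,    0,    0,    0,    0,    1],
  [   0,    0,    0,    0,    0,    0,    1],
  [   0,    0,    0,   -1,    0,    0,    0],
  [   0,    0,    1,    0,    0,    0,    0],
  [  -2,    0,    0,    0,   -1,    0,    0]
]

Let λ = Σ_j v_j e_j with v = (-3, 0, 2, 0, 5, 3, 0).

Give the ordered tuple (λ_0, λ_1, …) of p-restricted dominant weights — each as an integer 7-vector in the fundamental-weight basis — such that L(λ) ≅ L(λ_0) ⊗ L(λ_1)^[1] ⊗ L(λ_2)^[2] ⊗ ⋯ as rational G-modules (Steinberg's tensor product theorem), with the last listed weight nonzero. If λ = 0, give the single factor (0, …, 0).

Change of basis e → ω: c = M·v where v = (-3, 0, 2, 0, 5, 3, 0):
  c_1 = 3*-3 + -1*0 + 0*2 + 0*0 + 2*5 + 0*3 + -1*0 = 1
  c_2 = 4*-3 + 0*0 + 0*2 + 0*0 + 2*5 + 1*3 + 0*0 = 1
  c_3 = 0*-3 + 1*0 + 0*2 + 0*0 + 0*5 + 0*3 + 1*0 = 0
  c_4 = 0*-3 + 0*0 + 0*2 + 0*0 + 0*5 + 0*3 + 1*0 = 0
  c_5 = 0*-3 + 0*0 + 0*2 + -1*0 + 0*5 + 0*3 + 0*0 = 0
  c_6 = 0*-3 + 0*0 + 1*2 + 0*0 + 0*5 + 0*3 + 0*0 = 2
  c_7 = -2*-3 + 0*0 + 0*2 + 0*0 + -1*5 + 0*3 + 0*0 = 1
Writing each c_i in base p = 3:
  c_1 = 1 = 1·3^0
  c_2 = 1 = 1·3^0
  c_3 = 0
  c_4 = 0
  c_5 = 0
  c_6 = 2 = 2·3^0
  c_7 = 1 = 1·3^0
λ_0 = (1, 1, 0, 0, 0, 2, 1)

((1, 1, 0, 0, 0, 2, 1),)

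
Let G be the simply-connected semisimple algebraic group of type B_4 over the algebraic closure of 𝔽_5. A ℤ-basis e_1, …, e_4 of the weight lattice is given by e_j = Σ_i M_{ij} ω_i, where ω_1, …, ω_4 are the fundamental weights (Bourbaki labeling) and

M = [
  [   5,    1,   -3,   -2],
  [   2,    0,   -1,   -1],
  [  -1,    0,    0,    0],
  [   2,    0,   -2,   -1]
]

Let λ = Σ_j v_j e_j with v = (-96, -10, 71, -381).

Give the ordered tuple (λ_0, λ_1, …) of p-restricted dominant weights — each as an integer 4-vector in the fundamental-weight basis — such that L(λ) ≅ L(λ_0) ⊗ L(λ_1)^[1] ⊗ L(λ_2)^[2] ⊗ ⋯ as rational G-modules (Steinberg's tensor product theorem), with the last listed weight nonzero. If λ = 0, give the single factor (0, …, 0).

Change of basis e → ω: c = M·v where v = (-96, -10, 71, -381):
  c_1 = (5)·(-96) + (1)·(-10) + (-3)·(71) + (-2)·(-381) = 59
  c_2 = (2)·(-96) + (0)·(-10) + (-1)·(71) + (-1)·(-381) = 118
  c_3 = (-1)·(-96) + (0)·(-10) + 0·71 + (0)·(-381) = 96
  c_4 = (2)·(-96) + (0)·(-10) + (-2)·(71) + (-1)·(-381) = 47
Base-5 expansion of each c_i:
  c_1 = 59 = 4·5^0 + 1·5^1 + 2·5^2
  c_2 = 118 = 3·5^0 + 3·5^1 + 4·5^2
  c_3 = 96 = 1·5^0 + 4·5^1 + 3·5^2
  c_4 = 47 = 2·5^0 + 4·5^1 + 1·5^2
λ_0 = (4, 3, 1, 2)
λ_1 = (1, 3, 4, 4)
λ_2 = (2, 4, 3, 1)

((4, 3, 1, 2), (1, 3, 4, 4), (2, 4, 3, 1))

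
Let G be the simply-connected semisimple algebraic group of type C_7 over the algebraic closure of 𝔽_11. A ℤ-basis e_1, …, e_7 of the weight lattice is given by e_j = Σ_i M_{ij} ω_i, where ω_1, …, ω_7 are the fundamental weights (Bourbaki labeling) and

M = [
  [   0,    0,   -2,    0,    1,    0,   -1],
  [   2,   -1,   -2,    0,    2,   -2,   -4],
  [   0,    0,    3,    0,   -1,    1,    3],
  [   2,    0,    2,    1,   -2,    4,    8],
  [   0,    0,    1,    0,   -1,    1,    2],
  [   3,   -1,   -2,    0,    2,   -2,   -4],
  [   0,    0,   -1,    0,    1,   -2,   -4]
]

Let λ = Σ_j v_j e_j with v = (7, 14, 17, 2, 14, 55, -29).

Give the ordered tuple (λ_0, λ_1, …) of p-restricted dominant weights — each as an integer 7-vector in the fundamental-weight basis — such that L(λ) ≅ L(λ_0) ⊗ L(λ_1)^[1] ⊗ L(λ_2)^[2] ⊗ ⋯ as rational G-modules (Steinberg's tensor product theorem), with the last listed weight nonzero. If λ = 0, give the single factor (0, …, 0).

Compute c_i = Σ_j M_{ij} v_j with v = (7, 14, 17, 2, 14, 55, -29):
  c_1 = 0*7 + 0*14 + -2*17 + 0*2 + 1*14 + 0*55 + -1*-29 = 9
  c_2 = 2*7 + -1*14 + -2*17 + 0*2 + 2*14 + -2*55 + -4*-29 = 0
  c_3 = 0*7 + 0*14 + 3*17 + 0*2 + -1*14 + 1*55 + 3*-29 = 5
  c_4 = 2*7 + 0*14 + 2*17 + 1*2 + -2*14 + 4*55 + 8*-29 = 10
  c_5 = 0*7 + 0*14 + 1*17 + 0*2 + -1*14 + 1*55 + 2*-29 = 0
  c_6 = 3*7 + -1*14 + -2*17 + 0*2 + 2*14 + -2*55 + -4*-29 = 7
  c_7 = 0*7 + 0*14 + -1*17 + 0*2 + 1*14 + -2*55 + -4*-29 = 3
p = 11; digits c_i = Σ_j d_{ij}·11^j, 0 ≤ d_{ij} < 11:
  c_1 = 9 = 9·11^0
  c_2 = 0
  c_3 = 5 = 5·11^0
  c_4 = 10 = 10·11^0
  c_5 = 0
  c_6 = 7 = 7·11^0
  c_7 = 3 = 3·11^0
λ_0 = (9, 0, 5, 10, 0, 7, 3)

((9, 0, 5, 10, 0, 7, 3),)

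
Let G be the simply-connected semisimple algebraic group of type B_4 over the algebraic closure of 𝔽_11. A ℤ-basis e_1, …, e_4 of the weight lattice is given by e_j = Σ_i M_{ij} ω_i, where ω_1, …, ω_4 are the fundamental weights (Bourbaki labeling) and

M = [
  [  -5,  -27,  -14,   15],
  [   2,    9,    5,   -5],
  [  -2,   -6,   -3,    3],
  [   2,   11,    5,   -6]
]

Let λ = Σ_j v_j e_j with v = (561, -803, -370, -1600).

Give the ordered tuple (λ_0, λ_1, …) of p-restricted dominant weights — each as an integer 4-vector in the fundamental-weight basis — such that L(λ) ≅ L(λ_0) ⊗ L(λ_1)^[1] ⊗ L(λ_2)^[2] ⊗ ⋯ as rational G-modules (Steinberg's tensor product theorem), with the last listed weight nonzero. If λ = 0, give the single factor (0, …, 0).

In the fundamental-weight basis, λ has coordinates c = M·v (v = (561, -803, -370, -1600)):
  c_1 = (-5)·(561) + (-27)·(-803) + (-14)·(-370) + (15)·(-1600) = 56
  c_2 = (2)·(561) + (9)·(-803) + (5)·(-370) + (-5)·(-1600) = 45
  c_3 = (-2)·(561) + (-6)·(-803) + (-3)·(-370) + (3)·(-1600) = 6
  c_4 = (2)·(561) + (11)·(-803) + (5)·(-370) + (-6)·(-1600) = 39
Base-11 expansion of each c_i:
  c_1 = 56 = 1·11^0 + 5·11^1
  c_2 = 45 = 1·11^0 + 4·11^1
  c_3 = 6 = 6·11^0
  c_4 = 39 = 6·11^0 + 3·11^1
λ_0 = (1, 1, 6, 6)
λ_1 = (5, 4, 0, 3)

((1, 1, 6, 6), (5, 4, 0, 3))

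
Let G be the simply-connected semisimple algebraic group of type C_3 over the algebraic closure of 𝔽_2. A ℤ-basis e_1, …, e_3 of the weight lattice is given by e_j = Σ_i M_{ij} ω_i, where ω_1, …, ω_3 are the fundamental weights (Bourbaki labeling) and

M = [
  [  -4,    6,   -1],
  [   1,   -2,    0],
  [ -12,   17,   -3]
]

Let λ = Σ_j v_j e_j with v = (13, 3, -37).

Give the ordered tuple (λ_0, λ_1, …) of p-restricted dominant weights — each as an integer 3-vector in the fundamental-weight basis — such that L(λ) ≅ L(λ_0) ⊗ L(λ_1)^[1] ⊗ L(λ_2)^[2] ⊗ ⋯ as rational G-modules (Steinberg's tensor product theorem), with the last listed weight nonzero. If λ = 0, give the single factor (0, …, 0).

In the fundamental-weight basis, λ has coordinates c = M·v (v = (13, 3, -37)):
  c_1 = (-4)·(13) + (6)·(3) + (-1)·(-37) = 3
  c_2 = (1)·(13) + (-2)·(3) + (0)·(-37) = 7
  c_3 = (-12)·(13) + (17)·(3) + (-3)·(-37) = 6
Base-2 expansion of each c_i:
  c_1 = 3 = 1·2^0 + 1·2^1
  c_2 = 7 = 1·2^0 + 1·2^1 + 1·2^2
  c_3 = 6 = 0·2^0 + 1·2^1 + 1·2^2
p-restricted factor λ_0 = (1, 1, 0)
p-restricted factor λ_1 = (1, 1, 1)
p-restricted factor λ_2 = (0, 1, 1)

((1, 1, 0), (1, 1, 1), (0, 1, 1))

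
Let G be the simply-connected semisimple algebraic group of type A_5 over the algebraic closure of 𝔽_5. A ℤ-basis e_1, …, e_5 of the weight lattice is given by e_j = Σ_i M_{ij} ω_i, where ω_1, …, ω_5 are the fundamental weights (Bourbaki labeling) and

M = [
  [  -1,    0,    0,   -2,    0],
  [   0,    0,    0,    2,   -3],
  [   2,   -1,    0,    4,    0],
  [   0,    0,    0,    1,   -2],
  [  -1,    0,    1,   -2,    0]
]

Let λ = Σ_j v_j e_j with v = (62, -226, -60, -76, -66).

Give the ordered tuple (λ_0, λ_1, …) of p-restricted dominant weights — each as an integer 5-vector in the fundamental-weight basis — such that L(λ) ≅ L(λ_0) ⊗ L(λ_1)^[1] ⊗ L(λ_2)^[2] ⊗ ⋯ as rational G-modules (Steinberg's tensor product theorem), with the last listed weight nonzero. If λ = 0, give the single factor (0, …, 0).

Converting to the ω-basis (c_i = row i of M dotted with v = (62, -226, -60, -76, -66)):
  c_1 = (-1)·(62) + (0)·(-226) + (0)·(-60) + (-2)·(-76) + (0)·(-66) = 90
  c_2 = (0)·(62) + (0)·(-226) + (0)·(-60) + (2)·(-76) + (-3)·(-66) = 46
  c_3 = (2)·(62) + (-1)·(-226) + (0)·(-60) + (4)·(-76) + (0)·(-66) = 46
  c_4 = (0)·(62) + (0)·(-226) + (0)·(-60) + (1)·(-76) + (-2)·(-66) = 56
  c_5 = (-1)·(62) + (0)·(-226) + (1)·(-60) + (-2)·(-76) + (0)·(-66) = 30
Base-5 expansion of each c_i:
  c_1 = 90 = 0·5^0 + 3·5^1 + 3·5^2
  c_2 = 46 = 1·5^0 + 4·5^1 + 1·5^2
  c_3 = 46 = 1·5^0 + 4·5^1 + 1·5^2
  c_4 = 56 = 1·5^0 + 1·5^1 + 2·5^2
  c_5 = 30 = 0·5^0 + 1·5^1 + 1·5^2
Factor λ_0 = (0, 1, 1, 1, 0)
Factor λ_1 = (3, 4, 4, 1, 1)
Factor λ_2 = (3, 1, 1, 2, 1)

((0, 1, 1, 1, 0), (3, 4, 4, 1, 1), (3, 1, 1, 2, 1))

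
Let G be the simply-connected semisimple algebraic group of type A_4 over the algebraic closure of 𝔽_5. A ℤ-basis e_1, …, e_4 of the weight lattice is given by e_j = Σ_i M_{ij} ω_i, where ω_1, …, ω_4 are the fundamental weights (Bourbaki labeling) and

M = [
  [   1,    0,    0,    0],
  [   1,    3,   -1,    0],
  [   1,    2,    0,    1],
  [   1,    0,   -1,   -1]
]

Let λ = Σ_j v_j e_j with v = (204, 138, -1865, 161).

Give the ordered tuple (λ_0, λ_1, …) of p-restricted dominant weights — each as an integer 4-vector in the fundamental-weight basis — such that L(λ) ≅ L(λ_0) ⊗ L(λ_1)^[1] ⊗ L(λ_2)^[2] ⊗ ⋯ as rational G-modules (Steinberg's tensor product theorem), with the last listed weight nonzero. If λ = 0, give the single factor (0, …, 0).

In the fundamental-weight basis, λ has coordinates c = M·v (v = (204, 138, -1865, 161)):
  c_1 = (1)·(204) + (0)·(138) + (0)·(-1865) + (0)·(161) = 204
  c_2 = (1)·(204) + (3)·(138) + (-1)·(-1865) + (0)·(161) = 2483
  c_3 = (1)·(204) + (2)·(138) + (0)·(-1865) + (1)·(161) = 641
  c_4 = (1)·(204) + (0)·(138) + (-1)·(-1865) + (-1)·(161) = 1908
Writing each c_i in base p = 5:
  c_1 = 204 = 4·5^0 + 0·5^1 + 3·5^2 + 1·5^3
  c_2 = 2483 = 3·5^0 + 1·5^1 + 4·5^2 + 4·5^3 + 3·5^4
  c_3 = 641 = 1·5^0 + 3·5^1 + 0·5^2 + 0·5^3 + 1·5^4
  c_4 = 1908 = 3·5^0 + 1·5^1 + 1·5^2 + 0·5^3 + 3·5^4
λ_0 = (4, 3, 1, 3)
λ_1 = (0, 1, 3, 1)
λ_2 = (3, 4, 0, 1)
λ_3 = (1, 4, 0, 0)
λ_4 = (0, 3, 1, 3)

((4, 3, 1, 3), (0, 1, 3, 1), (3, 4, 0, 1), (1, 4, 0, 0), (0, 3, 1, 3))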